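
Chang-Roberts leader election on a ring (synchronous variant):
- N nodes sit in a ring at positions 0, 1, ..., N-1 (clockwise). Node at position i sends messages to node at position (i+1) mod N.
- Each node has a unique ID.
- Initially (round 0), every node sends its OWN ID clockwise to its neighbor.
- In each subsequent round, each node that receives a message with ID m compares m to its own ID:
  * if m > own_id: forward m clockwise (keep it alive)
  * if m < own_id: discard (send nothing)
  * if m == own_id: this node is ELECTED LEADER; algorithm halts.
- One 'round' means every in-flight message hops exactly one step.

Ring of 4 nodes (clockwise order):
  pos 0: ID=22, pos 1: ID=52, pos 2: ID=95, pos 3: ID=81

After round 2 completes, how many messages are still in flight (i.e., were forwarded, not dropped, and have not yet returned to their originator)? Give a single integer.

Answer: 2

Derivation:
Round 1: pos1(id52) recv 22: drop; pos2(id95) recv 52: drop; pos3(id81) recv 95: fwd; pos0(id22) recv 81: fwd
Round 2: pos0(id22) recv 95: fwd; pos1(id52) recv 81: fwd
After round 2: 2 messages still in flight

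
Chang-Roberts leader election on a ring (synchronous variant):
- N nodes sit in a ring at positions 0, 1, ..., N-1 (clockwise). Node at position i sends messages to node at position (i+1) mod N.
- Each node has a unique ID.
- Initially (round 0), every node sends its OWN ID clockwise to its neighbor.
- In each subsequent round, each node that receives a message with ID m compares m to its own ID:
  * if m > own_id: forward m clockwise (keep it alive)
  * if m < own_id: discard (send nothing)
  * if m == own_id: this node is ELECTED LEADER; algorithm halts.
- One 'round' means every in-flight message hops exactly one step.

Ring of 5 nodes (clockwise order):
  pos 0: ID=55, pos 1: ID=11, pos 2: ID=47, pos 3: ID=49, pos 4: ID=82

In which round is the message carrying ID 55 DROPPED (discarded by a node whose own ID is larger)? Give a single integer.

Answer: 4

Derivation:
Round 1: pos1(id11) recv 55: fwd; pos2(id47) recv 11: drop; pos3(id49) recv 47: drop; pos4(id82) recv 49: drop; pos0(id55) recv 82: fwd
Round 2: pos2(id47) recv 55: fwd; pos1(id11) recv 82: fwd
Round 3: pos3(id49) recv 55: fwd; pos2(id47) recv 82: fwd
Round 4: pos4(id82) recv 55: drop; pos3(id49) recv 82: fwd
Round 5: pos4(id82) recv 82: ELECTED
Message ID 55 originates at pos 0; dropped at pos 4 in round 4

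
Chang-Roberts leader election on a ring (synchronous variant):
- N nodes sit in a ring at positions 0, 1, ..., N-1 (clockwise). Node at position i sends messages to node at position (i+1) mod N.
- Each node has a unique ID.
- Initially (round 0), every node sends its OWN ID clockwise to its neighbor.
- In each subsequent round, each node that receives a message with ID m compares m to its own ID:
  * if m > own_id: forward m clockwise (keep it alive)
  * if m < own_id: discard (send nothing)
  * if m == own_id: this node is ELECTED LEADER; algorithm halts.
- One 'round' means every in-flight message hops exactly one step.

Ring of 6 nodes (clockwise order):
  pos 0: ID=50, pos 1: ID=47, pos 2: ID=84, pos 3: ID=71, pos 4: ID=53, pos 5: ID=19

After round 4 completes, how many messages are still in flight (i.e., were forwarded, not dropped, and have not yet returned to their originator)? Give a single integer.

Answer: 2

Derivation:
Round 1: pos1(id47) recv 50: fwd; pos2(id84) recv 47: drop; pos3(id71) recv 84: fwd; pos4(id53) recv 71: fwd; pos5(id19) recv 53: fwd; pos0(id50) recv 19: drop
Round 2: pos2(id84) recv 50: drop; pos4(id53) recv 84: fwd; pos5(id19) recv 71: fwd; pos0(id50) recv 53: fwd
Round 3: pos5(id19) recv 84: fwd; pos0(id50) recv 71: fwd; pos1(id47) recv 53: fwd
Round 4: pos0(id50) recv 84: fwd; pos1(id47) recv 71: fwd; pos2(id84) recv 53: drop
After round 4: 2 messages still in flight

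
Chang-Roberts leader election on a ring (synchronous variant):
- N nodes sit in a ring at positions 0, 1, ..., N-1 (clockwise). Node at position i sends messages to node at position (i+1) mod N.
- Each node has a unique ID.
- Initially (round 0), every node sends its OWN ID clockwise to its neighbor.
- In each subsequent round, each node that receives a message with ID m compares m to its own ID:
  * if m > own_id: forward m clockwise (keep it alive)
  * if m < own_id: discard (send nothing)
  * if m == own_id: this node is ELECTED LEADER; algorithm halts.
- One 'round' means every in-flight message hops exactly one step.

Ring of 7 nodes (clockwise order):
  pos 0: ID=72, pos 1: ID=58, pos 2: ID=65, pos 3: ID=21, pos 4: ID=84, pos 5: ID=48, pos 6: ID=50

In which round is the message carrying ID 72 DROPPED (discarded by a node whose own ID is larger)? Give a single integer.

Answer: 4

Derivation:
Round 1: pos1(id58) recv 72: fwd; pos2(id65) recv 58: drop; pos3(id21) recv 65: fwd; pos4(id84) recv 21: drop; pos5(id48) recv 84: fwd; pos6(id50) recv 48: drop; pos0(id72) recv 50: drop
Round 2: pos2(id65) recv 72: fwd; pos4(id84) recv 65: drop; pos6(id50) recv 84: fwd
Round 3: pos3(id21) recv 72: fwd; pos0(id72) recv 84: fwd
Round 4: pos4(id84) recv 72: drop; pos1(id58) recv 84: fwd
Round 5: pos2(id65) recv 84: fwd
Round 6: pos3(id21) recv 84: fwd
Round 7: pos4(id84) recv 84: ELECTED
Message ID 72 originates at pos 0; dropped at pos 4 in round 4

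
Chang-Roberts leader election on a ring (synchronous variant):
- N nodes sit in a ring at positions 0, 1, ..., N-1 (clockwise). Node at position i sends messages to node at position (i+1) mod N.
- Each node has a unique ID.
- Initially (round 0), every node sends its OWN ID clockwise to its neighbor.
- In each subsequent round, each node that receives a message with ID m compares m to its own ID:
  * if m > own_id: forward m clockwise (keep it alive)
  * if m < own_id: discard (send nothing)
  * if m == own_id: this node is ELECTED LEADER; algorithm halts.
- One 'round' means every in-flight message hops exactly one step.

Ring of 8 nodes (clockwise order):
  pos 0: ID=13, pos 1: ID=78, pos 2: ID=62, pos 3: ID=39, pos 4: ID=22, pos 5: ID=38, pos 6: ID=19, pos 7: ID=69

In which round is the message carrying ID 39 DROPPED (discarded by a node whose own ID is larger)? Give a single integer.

Round 1: pos1(id78) recv 13: drop; pos2(id62) recv 78: fwd; pos3(id39) recv 62: fwd; pos4(id22) recv 39: fwd; pos5(id38) recv 22: drop; pos6(id19) recv 38: fwd; pos7(id69) recv 19: drop; pos0(id13) recv 69: fwd
Round 2: pos3(id39) recv 78: fwd; pos4(id22) recv 62: fwd; pos5(id38) recv 39: fwd; pos7(id69) recv 38: drop; pos1(id78) recv 69: drop
Round 3: pos4(id22) recv 78: fwd; pos5(id38) recv 62: fwd; pos6(id19) recv 39: fwd
Round 4: pos5(id38) recv 78: fwd; pos6(id19) recv 62: fwd; pos7(id69) recv 39: drop
Round 5: pos6(id19) recv 78: fwd; pos7(id69) recv 62: drop
Round 6: pos7(id69) recv 78: fwd
Round 7: pos0(id13) recv 78: fwd
Round 8: pos1(id78) recv 78: ELECTED
Message ID 39 originates at pos 3; dropped at pos 7 in round 4

Answer: 4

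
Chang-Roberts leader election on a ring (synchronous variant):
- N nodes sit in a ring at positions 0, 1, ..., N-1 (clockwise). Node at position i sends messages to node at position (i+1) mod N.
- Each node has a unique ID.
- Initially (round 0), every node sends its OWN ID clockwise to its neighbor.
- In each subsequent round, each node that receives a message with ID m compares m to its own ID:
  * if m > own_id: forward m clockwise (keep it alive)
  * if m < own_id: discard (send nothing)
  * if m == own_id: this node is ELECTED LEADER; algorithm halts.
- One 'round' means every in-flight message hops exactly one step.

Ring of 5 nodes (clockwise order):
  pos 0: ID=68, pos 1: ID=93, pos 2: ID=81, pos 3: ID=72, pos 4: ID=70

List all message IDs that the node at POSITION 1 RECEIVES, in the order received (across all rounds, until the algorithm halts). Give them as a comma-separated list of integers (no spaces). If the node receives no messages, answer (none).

Round 1: pos1(id93) recv 68: drop; pos2(id81) recv 93: fwd; pos3(id72) recv 81: fwd; pos4(id70) recv 72: fwd; pos0(id68) recv 70: fwd
Round 2: pos3(id72) recv 93: fwd; pos4(id70) recv 81: fwd; pos0(id68) recv 72: fwd; pos1(id93) recv 70: drop
Round 3: pos4(id70) recv 93: fwd; pos0(id68) recv 81: fwd; pos1(id93) recv 72: drop
Round 4: pos0(id68) recv 93: fwd; pos1(id93) recv 81: drop
Round 5: pos1(id93) recv 93: ELECTED

Answer: 68,70,72,81,93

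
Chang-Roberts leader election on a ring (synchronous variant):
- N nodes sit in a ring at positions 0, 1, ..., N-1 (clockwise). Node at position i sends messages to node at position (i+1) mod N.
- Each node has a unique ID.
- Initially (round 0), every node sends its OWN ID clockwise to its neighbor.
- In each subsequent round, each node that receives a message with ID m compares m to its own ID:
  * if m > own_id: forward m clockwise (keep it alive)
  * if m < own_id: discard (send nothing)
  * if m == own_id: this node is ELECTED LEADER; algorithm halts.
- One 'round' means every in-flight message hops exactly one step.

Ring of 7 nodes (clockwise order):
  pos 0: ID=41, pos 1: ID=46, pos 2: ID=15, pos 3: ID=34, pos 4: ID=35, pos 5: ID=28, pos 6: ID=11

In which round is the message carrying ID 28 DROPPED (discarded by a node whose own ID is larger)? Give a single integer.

Round 1: pos1(id46) recv 41: drop; pos2(id15) recv 46: fwd; pos3(id34) recv 15: drop; pos4(id35) recv 34: drop; pos5(id28) recv 35: fwd; pos6(id11) recv 28: fwd; pos0(id41) recv 11: drop
Round 2: pos3(id34) recv 46: fwd; pos6(id11) recv 35: fwd; pos0(id41) recv 28: drop
Round 3: pos4(id35) recv 46: fwd; pos0(id41) recv 35: drop
Round 4: pos5(id28) recv 46: fwd
Round 5: pos6(id11) recv 46: fwd
Round 6: pos0(id41) recv 46: fwd
Round 7: pos1(id46) recv 46: ELECTED
Message ID 28 originates at pos 5; dropped at pos 0 in round 2

Answer: 2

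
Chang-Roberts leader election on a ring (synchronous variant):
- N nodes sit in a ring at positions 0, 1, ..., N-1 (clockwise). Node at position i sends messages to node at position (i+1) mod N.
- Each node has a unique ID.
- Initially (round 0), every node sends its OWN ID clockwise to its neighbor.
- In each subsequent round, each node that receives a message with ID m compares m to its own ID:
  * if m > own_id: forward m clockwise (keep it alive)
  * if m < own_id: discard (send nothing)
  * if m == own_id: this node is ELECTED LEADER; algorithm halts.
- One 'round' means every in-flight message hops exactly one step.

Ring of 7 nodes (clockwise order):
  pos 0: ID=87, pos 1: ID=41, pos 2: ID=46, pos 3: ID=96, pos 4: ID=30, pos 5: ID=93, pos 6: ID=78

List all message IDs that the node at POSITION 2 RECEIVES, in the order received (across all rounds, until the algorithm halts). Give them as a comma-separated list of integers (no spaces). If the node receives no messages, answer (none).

Round 1: pos1(id41) recv 87: fwd; pos2(id46) recv 41: drop; pos3(id96) recv 46: drop; pos4(id30) recv 96: fwd; pos5(id93) recv 30: drop; pos6(id78) recv 93: fwd; pos0(id87) recv 78: drop
Round 2: pos2(id46) recv 87: fwd; pos5(id93) recv 96: fwd; pos0(id87) recv 93: fwd
Round 3: pos3(id96) recv 87: drop; pos6(id78) recv 96: fwd; pos1(id41) recv 93: fwd
Round 4: pos0(id87) recv 96: fwd; pos2(id46) recv 93: fwd
Round 5: pos1(id41) recv 96: fwd; pos3(id96) recv 93: drop
Round 6: pos2(id46) recv 96: fwd
Round 7: pos3(id96) recv 96: ELECTED

Answer: 41,87,93,96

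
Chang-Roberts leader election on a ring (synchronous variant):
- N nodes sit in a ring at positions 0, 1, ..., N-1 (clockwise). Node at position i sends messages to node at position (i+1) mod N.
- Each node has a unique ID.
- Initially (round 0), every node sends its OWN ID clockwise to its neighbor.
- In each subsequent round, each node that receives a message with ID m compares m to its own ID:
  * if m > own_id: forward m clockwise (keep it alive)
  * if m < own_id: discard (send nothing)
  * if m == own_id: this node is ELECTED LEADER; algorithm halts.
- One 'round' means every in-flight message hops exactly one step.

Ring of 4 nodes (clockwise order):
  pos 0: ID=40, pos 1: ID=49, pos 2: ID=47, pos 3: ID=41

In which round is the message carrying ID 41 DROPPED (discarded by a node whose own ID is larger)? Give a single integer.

Round 1: pos1(id49) recv 40: drop; pos2(id47) recv 49: fwd; pos3(id41) recv 47: fwd; pos0(id40) recv 41: fwd
Round 2: pos3(id41) recv 49: fwd; pos0(id40) recv 47: fwd; pos1(id49) recv 41: drop
Round 3: pos0(id40) recv 49: fwd; pos1(id49) recv 47: drop
Round 4: pos1(id49) recv 49: ELECTED
Message ID 41 originates at pos 3; dropped at pos 1 in round 2

Answer: 2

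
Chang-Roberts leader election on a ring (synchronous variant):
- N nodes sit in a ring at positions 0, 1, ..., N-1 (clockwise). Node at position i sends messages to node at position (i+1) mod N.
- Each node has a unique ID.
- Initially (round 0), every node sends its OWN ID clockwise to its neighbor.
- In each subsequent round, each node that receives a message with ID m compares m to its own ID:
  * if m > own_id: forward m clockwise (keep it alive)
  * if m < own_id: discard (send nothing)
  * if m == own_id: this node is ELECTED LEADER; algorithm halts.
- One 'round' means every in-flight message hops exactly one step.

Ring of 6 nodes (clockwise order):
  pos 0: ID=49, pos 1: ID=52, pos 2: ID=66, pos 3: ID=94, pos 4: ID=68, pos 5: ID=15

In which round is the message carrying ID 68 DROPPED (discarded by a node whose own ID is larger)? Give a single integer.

Answer: 5

Derivation:
Round 1: pos1(id52) recv 49: drop; pos2(id66) recv 52: drop; pos3(id94) recv 66: drop; pos4(id68) recv 94: fwd; pos5(id15) recv 68: fwd; pos0(id49) recv 15: drop
Round 2: pos5(id15) recv 94: fwd; pos0(id49) recv 68: fwd
Round 3: pos0(id49) recv 94: fwd; pos1(id52) recv 68: fwd
Round 4: pos1(id52) recv 94: fwd; pos2(id66) recv 68: fwd
Round 5: pos2(id66) recv 94: fwd; pos3(id94) recv 68: drop
Round 6: pos3(id94) recv 94: ELECTED
Message ID 68 originates at pos 4; dropped at pos 3 in round 5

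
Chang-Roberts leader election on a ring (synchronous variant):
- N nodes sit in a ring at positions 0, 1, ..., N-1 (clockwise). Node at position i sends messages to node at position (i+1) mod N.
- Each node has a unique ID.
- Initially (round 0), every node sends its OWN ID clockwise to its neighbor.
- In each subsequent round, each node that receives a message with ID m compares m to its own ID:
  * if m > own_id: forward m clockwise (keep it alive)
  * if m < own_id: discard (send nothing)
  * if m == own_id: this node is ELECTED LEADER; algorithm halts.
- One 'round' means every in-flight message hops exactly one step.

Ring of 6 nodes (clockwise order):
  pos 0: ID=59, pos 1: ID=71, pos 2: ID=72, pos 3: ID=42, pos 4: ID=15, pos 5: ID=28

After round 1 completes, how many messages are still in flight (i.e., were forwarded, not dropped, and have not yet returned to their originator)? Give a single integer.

Answer: 2

Derivation:
Round 1: pos1(id71) recv 59: drop; pos2(id72) recv 71: drop; pos3(id42) recv 72: fwd; pos4(id15) recv 42: fwd; pos5(id28) recv 15: drop; pos0(id59) recv 28: drop
After round 1: 2 messages still in flight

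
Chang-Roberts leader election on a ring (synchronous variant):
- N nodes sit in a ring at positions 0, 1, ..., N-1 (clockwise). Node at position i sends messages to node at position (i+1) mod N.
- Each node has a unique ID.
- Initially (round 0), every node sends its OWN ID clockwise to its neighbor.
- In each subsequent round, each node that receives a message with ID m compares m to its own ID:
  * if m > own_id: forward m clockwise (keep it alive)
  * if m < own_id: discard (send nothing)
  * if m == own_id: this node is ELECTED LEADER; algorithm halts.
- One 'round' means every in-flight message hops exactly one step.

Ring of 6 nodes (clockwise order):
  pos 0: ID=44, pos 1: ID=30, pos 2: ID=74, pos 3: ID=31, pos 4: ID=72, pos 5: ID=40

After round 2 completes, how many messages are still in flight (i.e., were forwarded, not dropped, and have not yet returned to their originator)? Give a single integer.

Answer: 2

Derivation:
Round 1: pos1(id30) recv 44: fwd; pos2(id74) recv 30: drop; pos3(id31) recv 74: fwd; pos4(id72) recv 31: drop; pos5(id40) recv 72: fwd; pos0(id44) recv 40: drop
Round 2: pos2(id74) recv 44: drop; pos4(id72) recv 74: fwd; pos0(id44) recv 72: fwd
After round 2: 2 messages still in flight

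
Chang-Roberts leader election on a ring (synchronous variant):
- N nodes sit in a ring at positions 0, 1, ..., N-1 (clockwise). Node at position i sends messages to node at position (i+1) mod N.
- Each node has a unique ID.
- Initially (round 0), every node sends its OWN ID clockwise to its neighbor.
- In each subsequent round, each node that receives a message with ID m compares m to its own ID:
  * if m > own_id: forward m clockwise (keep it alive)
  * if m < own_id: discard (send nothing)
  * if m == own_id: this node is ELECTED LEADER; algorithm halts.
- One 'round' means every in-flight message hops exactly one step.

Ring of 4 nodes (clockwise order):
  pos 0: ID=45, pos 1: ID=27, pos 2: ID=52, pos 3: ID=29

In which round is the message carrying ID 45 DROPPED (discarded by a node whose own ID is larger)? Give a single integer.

Round 1: pos1(id27) recv 45: fwd; pos2(id52) recv 27: drop; pos3(id29) recv 52: fwd; pos0(id45) recv 29: drop
Round 2: pos2(id52) recv 45: drop; pos0(id45) recv 52: fwd
Round 3: pos1(id27) recv 52: fwd
Round 4: pos2(id52) recv 52: ELECTED
Message ID 45 originates at pos 0; dropped at pos 2 in round 2

Answer: 2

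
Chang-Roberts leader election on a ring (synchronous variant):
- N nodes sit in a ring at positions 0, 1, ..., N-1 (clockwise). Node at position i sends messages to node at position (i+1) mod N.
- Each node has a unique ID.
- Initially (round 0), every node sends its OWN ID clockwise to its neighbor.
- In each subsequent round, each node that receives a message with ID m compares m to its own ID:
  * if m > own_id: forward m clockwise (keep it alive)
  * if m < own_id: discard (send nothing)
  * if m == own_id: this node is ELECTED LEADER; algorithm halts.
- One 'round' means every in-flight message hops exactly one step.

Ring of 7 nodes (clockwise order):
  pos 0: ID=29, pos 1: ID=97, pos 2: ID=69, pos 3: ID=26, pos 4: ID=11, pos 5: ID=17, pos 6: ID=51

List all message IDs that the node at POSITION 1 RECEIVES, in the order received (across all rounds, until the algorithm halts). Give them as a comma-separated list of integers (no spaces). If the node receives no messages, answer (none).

Answer: 29,51,69,97

Derivation:
Round 1: pos1(id97) recv 29: drop; pos2(id69) recv 97: fwd; pos3(id26) recv 69: fwd; pos4(id11) recv 26: fwd; pos5(id17) recv 11: drop; pos6(id51) recv 17: drop; pos0(id29) recv 51: fwd
Round 2: pos3(id26) recv 97: fwd; pos4(id11) recv 69: fwd; pos5(id17) recv 26: fwd; pos1(id97) recv 51: drop
Round 3: pos4(id11) recv 97: fwd; pos5(id17) recv 69: fwd; pos6(id51) recv 26: drop
Round 4: pos5(id17) recv 97: fwd; pos6(id51) recv 69: fwd
Round 5: pos6(id51) recv 97: fwd; pos0(id29) recv 69: fwd
Round 6: pos0(id29) recv 97: fwd; pos1(id97) recv 69: drop
Round 7: pos1(id97) recv 97: ELECTED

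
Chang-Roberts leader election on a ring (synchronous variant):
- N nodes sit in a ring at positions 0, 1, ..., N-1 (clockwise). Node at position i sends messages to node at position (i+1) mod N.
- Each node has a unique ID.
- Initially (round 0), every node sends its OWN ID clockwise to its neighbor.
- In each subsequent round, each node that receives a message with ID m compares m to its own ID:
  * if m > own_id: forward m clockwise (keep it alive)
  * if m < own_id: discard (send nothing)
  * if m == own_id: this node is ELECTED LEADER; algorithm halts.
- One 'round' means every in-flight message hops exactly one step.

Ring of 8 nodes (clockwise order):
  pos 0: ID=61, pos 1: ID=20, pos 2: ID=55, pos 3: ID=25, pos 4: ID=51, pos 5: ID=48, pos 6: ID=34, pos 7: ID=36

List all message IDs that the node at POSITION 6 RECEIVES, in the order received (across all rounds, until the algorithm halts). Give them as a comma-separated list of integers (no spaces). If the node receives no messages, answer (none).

Answer: 48,51,55,61

Derivation:
Round 1: pos1(id20) recv 61: fwd; pos2(id55) recv 20: drop; pos3(id25) recv 55: fwd; pos4(id51) recv 25: drop; pos5(id48) recv 51: fwd; pos6(id34) recv 48: fwd; pos7(id36) recv 34: drop; pos0(id61) recv 36: drop
Round 2: pos2(id55) recv 61: fwd; pos4(id51) recv 55: fwd; pos6(id34) recv 51: fwd; pos7(id36) recv 48: fwd
Round 3: pos3(id25) recv 61: fwd; pos5(id48) recv 55: fwd; pos7(id36) recv 51: fwd; pos0(id61) recv 48: drop
Round 4: pos4(id51) recv 61: fwd; pos6(id34) recv 55: fwd; pos0(id61) recv 51: drop
Round 5: pos5(id48) recv 61: fwd; pos7(id36) recv 55: fwd
Round 6: pos6(id34) recv 61: fwd; pos0(id61) recv 55: drop
Round 7: pos7(id36) recv 61: fwd
Round 8: pos0(id61) recv 61: ELECTED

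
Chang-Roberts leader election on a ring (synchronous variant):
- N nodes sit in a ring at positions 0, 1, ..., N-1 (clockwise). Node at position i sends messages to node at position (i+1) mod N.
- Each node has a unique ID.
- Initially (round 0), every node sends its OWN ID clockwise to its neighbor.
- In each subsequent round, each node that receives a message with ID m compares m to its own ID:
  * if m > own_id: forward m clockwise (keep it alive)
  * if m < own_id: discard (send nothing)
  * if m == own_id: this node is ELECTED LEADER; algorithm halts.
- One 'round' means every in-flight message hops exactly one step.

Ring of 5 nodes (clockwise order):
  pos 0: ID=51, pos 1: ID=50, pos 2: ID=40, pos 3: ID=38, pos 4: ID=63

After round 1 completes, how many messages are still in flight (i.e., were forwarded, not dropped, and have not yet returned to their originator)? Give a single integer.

Round 1: pos1(id50) recv 51: fwd; pos2(id40) recv 50: fwd; pos3(id38) recv 40: fwd; pos4(id63) recv 38: drop; pos0(id51) recv 63: fwd
After round 1: 4 messages still in flight

Answer: 4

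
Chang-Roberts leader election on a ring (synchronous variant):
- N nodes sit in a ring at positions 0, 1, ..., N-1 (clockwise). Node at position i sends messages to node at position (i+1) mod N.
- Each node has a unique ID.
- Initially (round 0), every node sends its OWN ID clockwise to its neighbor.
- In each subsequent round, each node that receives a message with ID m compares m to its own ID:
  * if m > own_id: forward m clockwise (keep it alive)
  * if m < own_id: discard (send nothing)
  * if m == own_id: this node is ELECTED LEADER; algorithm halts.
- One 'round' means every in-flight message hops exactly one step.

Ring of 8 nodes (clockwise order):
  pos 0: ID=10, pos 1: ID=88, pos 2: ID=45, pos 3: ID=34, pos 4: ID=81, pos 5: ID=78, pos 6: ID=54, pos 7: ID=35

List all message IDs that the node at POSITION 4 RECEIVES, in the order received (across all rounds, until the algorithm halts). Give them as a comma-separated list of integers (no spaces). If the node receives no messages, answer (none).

Answer: 34,45,88

Derivation:
Round 1: pos1(id88) recv 10: drop; pos2(id45) recv 88: fwd; pos3(id34) recv 45: fwd; pos4(id81) recv 34: drop; pos5(id78) recv 81: fwd; pos6(id54) recv 78: fwd; pos7(id35) recv 54: fwd; pos0(id10) recv 35: fwd
Round 2: pos3(id34) recv 88: fwd; pos4(id81) recv 45: drop; pos6(id54) recv 81: fwd; pos7(id35) recv 78: fwd; pos0(id10) recv 54: fwd; pos1(id88) recv 35: drop
Round 3: pos4(id81) recv 88: fwd; pos7(id35) recv 81: fwd; pos0(id10) recv 78: fwd; pos1(id88) recv 54: drop
Round 4: pos5(id78) recv 88: fwd; pos0(id10) recv 81: fwd; pos1(id88) recv 78: drop
Round 5: pos6(id54) recv 88: fwd; pos1(id88) recv 81: drop
Round 6: pos7(id35) recv 88: fwd
Round 7: pos0(id10) recv 88: fwd
Round 8: pos1(id88) recv 88: ELECTED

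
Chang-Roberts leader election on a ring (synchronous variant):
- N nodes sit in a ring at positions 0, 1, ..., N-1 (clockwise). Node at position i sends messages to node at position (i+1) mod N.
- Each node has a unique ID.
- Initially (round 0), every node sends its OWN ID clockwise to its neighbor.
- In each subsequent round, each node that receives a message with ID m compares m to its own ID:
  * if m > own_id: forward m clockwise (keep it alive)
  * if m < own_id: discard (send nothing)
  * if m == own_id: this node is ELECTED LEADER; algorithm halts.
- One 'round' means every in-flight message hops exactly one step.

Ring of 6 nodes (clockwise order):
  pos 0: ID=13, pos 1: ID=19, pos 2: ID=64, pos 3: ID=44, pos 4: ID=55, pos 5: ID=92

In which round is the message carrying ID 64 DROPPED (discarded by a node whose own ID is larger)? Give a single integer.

Round 1: pos1(id19) recv 13: drop; pos2(id64) recv 19: drop; pos3(id44) recv 64: fwd; pos4(id55) recv 44: drop; pos5(id92) recv 55: drop; pos0(id13) recv 92: fwd
Round 2: pos4(id55) recv 64: fwd; pos1(id19) recv 92: fwd
Round 3: pos5(id92) recv 64: drop; pos2(id64) recv 92: fwd
Round 4: pos3(id44) recv 92: fwd
Round 5: pos4(id55) recv 92: fwd
Round 6: pos5(id92) recv 92: ELECTED
Message ID 64 originates at pos 2; dropped at pos 5 in round 3

Answer: 3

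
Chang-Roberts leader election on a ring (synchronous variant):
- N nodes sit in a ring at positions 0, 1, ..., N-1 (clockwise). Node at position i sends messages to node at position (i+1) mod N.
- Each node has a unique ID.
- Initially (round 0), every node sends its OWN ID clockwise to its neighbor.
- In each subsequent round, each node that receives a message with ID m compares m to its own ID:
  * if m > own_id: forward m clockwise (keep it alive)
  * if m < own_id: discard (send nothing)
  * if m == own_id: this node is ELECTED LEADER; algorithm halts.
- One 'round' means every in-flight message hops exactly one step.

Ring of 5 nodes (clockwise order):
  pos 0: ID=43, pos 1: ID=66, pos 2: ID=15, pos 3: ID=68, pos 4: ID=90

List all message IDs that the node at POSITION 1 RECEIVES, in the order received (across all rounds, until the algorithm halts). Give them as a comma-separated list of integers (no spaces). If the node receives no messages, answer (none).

Answer: 43,90

Derivation:
Round 1: pos1(id66) recv 43: drop; pos2(id15) recv 66: fwd; pos3(id68) recv 15: drop; pos4(id90) recv 68: drop; pos0(id43) recv 90: fwd
Round 2: pos3(id68) recv 66: drop; pos1(id66) recv 90: fwd
Round 3: pos2(id15) recv 90: fwd
Round 4: pos3(id68) recv 90: fwd
Round 5: pos4(id90) recv 90: ELECTED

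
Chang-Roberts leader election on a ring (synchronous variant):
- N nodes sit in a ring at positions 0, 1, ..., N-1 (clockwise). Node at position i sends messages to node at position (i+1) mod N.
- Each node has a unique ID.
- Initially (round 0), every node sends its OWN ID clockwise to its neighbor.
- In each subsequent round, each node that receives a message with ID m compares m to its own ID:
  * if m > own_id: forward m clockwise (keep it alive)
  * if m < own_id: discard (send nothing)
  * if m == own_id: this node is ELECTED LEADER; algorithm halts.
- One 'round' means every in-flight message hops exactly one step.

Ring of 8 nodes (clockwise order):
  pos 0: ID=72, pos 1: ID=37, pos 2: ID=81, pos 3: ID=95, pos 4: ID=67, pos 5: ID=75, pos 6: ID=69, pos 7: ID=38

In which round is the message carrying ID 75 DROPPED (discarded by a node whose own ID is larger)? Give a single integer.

Answer: 5

Derivation:
Round 1: pos1(id37) recv 72: fwd; pos2(id81) recv 37: drop; pos3(id95) recv 81: drop; pos4(id67) recv 95: fwd; pos5(id75) recv 67: drop; pos6(id69) recv 75: fwd; pos7(id38) recv 69: fwd; pos0(id72) recv 38: drop
Round 2: pos2(id81) recv 72: drop; pos5(id75) recv 95: fwd; pos7(id38) recv 75: fwd; pos0(id72) recv 69: drop
Round 3: pos6(id69) recv 95: fwd; pos0(id72) recv 75: fwd
Round 4: pos7(id38) recv 95: fwd; pos1(id37) recv 75: fwd
Round 5: pos0(id72) recv 95: fwd; pos2(id81) recv 75: drop
Round 6: pos1(id37) recv 95: fwd
Round 7: pos2(id81) recv 95: fwd
Round 8: pos3(id95) recv 95: ELECTED
Message ID 75 originates at pos 5; dropped at pos 2 in round 5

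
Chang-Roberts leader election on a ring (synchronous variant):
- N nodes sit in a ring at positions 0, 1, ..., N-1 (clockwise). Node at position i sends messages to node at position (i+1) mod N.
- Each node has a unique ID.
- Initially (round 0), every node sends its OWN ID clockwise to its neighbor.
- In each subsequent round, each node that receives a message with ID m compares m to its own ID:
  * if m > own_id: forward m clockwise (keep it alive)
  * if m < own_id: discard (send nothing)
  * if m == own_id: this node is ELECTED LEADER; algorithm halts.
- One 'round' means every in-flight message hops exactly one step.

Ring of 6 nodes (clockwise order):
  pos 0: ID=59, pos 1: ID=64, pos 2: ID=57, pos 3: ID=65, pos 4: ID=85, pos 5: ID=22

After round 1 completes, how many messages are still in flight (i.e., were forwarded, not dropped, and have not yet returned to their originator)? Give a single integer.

Round 1: pos1(id64) recv 59: drop; pos2(id57) recv 64: fwd; pos3(id65) recv 57: drop; pos4(id85) recv 65: drop; pos5(id22) recv 85: fwd; pos0(id59) recv 22: drop
After round 1: 2 messages still in flight

Answer: 2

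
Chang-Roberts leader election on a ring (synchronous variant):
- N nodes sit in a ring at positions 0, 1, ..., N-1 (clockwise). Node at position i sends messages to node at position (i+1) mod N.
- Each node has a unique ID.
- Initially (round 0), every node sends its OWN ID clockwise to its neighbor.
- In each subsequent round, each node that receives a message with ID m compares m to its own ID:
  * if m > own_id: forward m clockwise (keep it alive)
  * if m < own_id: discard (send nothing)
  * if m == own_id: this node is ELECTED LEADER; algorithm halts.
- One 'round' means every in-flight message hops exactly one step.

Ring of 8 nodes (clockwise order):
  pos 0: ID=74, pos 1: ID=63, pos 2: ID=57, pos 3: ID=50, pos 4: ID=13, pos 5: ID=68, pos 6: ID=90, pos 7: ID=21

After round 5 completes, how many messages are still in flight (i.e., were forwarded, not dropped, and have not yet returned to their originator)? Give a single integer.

Answer: 2

Derivation:
Round 1: pos1(id63) recv 74: fwd; pos2(id57) recv 63: fwd; pos3(id50) recv 57: fwd; pos4(id13) recv 50: fwd; pos5(id68) recv 13: drop; pos6(id90) recv 68: drop; pos7(id21) recv 90: fwd; pos0(id74) recv 21: drop
Round 2: pos2(id57) recv 74: fwd; pos3(id50) recv 63: fwd; pos4(id13) recv 57: fwd; pos5(id68) recv 50: drop; pos0(id74) recv 90: fwd
Round 3: pos3(id50) recv 74: fwd; pos4(id13) recv 63: fwd; pos5(id68) recv 57: drop; pos1(id63) recv 90: fwd
Round 4: pos4(id13) recv 74: fwd; pos5(id68) recv 63: drop; pos2(id57) recv 90: fwd
Round 5: pos5(id68) recv 74: fwd; pos3(id50) recv 90: fwd
After round 5: 2 messages still in flight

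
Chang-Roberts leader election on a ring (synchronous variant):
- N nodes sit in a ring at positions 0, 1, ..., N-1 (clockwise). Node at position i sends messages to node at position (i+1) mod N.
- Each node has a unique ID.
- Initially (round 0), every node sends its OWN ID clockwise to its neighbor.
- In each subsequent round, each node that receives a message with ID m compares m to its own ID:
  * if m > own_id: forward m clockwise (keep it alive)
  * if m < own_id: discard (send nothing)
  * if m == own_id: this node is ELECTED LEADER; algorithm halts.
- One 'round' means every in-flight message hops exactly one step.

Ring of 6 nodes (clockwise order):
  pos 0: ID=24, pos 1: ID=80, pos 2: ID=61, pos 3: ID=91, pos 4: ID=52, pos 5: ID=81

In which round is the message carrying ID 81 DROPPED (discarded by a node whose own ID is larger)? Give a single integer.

Answer: 4

Derivation:
Round 1: pos1(id80) recv 24: drop; pos2(id61) recv 80: fwd; pos3(id91) recv 61: drop; pos4(id52) recv 91: fwd; pos5(id81) recv 52: drop; pos0(id24) recv 81: fwd
Round 2: pos3(id91) recv 80: drop; pos5(id81) recv 91: fwd; pos1(id80) recv 81: fwd
Round 3: pos0(id24) recv 91: fwd; pos2(id61) recv 81: fwd
Round 4: pos1(id80) recv 91: fwd; pos3(id91) recv 81: drop
Round 5: pos2(id61) recv 91: fwd
Round 6: pos3(id91) recv 91: ELECTED
Message ID 81 originates at pos 5; dropped at pos 3 in round 4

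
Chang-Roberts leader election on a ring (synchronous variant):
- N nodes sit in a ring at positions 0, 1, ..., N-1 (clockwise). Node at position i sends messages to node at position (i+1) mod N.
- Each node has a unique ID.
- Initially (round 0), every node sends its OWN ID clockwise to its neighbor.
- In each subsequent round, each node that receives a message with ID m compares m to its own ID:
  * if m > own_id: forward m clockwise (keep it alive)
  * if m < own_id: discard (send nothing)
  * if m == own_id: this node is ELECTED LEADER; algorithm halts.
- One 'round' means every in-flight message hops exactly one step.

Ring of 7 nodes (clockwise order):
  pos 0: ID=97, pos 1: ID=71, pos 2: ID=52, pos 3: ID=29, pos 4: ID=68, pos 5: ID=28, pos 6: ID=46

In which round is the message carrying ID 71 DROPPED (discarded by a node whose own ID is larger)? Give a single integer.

Answer: 6

Derivation:
Round 1: pos1(id71) recv 97: fwd; pos2(id52) recv 71: fwd; pos3(id29) recv 52: fwd; pos4(id68) recv 29: drop; pos5(id28) recv 68: fwd; pos6(id46) recv 28: drop; pos0(id97) recv 46: drop
Round 2: pos2(id52) recv 97: fwd; pos3(id29) recv 71: fwd; pos4(id68) recv 52: drop; pos6(id46) recv 68: fwd
Round 3: pos3(id29) recv 97: fwd; pos4(id68) recv 71: fwd; pos0(id97) recv 68: drop
Round 4: pos4(id68) recv 97: fwd; pos5(id28) recv 71: fwd
Round 5: pos5(id28) recv 97: fwd; pos6(id46) recv 71: fwd
Round 6: pos6(id46) recv 97: fwd; pos0(id97) recv 71: drop
Round 7: pos0(id97) recv 97: ELECTED
Message ID 71 originates at pos 1; dropped at pos 0 in round 6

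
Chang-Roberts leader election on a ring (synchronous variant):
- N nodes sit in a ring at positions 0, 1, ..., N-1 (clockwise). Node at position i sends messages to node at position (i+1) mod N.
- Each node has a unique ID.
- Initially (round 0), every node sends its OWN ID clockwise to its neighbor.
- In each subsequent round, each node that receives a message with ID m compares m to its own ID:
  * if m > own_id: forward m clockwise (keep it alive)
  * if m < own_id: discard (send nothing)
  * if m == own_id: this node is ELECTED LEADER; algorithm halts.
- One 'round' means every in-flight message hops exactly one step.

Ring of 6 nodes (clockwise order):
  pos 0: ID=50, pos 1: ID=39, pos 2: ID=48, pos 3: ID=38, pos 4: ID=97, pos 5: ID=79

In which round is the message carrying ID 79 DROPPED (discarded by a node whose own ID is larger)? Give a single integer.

Round 1: pos1(id39) recv 50: fwd; pos2(id48) recv 39: drop; pos3(id38) recv 48: fwd; pos4(id97) recv 38: drop; pos5(id79) recv 97: fwd; pos0(id50) recv 79: fwd
Round 2: pos2(id48) recv 50: fwd; pos4(id97) recv 48: drop; pos0(id50) recv 97: fwd; pos1(id39) recv 79: fwd
Round 3: pos3(id38) recv 50: fwd; pos1(id39) recv 97: fwd; pos2(id48) recv 79: fwd
Round 4: pos4(id97) recv 50: drop; pos2(id48) recv 97: fwd; pos3(id38) recv 79: fwd
Round 5: pos3(id38) recv 97: fwd; pos4(id97) recv 79: drop
Round 6: pos4(id97) recv 97: ELECTED
Message ID 79 originates at pos 5; dropped at pos 4 in round 5

Answer: 5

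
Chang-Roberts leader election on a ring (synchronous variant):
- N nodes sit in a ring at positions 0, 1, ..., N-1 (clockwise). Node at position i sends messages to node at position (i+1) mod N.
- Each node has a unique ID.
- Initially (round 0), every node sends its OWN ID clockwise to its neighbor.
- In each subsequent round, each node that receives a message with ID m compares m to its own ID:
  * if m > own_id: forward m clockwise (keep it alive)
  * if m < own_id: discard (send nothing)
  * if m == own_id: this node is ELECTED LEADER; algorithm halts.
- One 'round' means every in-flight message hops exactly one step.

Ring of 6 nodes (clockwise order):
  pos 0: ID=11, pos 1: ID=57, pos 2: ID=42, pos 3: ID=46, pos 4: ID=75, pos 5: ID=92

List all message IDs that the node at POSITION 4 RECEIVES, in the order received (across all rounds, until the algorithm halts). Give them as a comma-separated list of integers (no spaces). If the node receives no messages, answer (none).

Answer: 46,57,92

Derivation:
Round 1: pos1(id57) recv 11: drop; pos2(id42) recv 57: fwd; pos3(id46) recv 42: drop; pos4(id75) recv 46: drop; pos5(id92) recv 75: drop; pos0(id11) recv 92: fwd
Round 2: pos3(id46) recv 57: fwd; pos1(id57) recv 92: fwd
Round 3: pos4(id75) recv 57: drop; pos2(id42) recv 92: fwd
Round 4: pos3(id46) recv 92: fwd
Round 5: pos4(id75) recv 92: fwd
Round 6: pos5(id92) recv 92: ELECTED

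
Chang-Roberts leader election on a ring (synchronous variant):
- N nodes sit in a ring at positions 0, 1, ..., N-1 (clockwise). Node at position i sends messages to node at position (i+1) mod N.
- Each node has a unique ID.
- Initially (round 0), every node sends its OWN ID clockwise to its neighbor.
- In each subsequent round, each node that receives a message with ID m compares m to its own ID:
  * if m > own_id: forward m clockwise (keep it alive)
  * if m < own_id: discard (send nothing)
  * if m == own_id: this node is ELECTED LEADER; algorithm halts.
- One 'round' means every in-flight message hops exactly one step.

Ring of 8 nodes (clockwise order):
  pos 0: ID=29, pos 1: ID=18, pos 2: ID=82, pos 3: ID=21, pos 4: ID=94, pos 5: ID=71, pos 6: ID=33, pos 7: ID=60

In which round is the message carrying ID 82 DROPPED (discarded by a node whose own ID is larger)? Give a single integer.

Answer: 2

Derivation:
Round 1: pos1(id18) recv 29: fwd; pos2(id82) recv 18: drop; pos3(id21) recv 82: fwd; pos4(id94) recv 21: drop; pos5(id71) recv 94: fwd; pos6(id33) recv 71: fwd; pos7(id60) recv 33: drop; pos0(id29) recv 60: fwd
Round 2: pos2(id82) recv 29: drop; pos4(id94) recv 82: drop; pos6(id33) recv 94: fwd; pos7(id60) recv 71: fwd; pos1(id18) recv 60: fwd
Round 3: pos7(id60) recv 94: fwd; pos0(id29) recv 71: fwd; pos2(id82) recv 60: drop
Round 4: pos0(id29) recv 94: fwd; pos1(id18) recv 71: fwd
Round 5: pos1(id18) recv 94: fwd; pos2(id82) recv 71: drop
Round 6: pos2(id82) recv 94: fwd
Round 7: pos3(id21) recv 94: fwd
Round 8: pos4(id94) recv 94: ELECTED
Message ID 82 originates at pos 2; dropped at pos 4 in round 2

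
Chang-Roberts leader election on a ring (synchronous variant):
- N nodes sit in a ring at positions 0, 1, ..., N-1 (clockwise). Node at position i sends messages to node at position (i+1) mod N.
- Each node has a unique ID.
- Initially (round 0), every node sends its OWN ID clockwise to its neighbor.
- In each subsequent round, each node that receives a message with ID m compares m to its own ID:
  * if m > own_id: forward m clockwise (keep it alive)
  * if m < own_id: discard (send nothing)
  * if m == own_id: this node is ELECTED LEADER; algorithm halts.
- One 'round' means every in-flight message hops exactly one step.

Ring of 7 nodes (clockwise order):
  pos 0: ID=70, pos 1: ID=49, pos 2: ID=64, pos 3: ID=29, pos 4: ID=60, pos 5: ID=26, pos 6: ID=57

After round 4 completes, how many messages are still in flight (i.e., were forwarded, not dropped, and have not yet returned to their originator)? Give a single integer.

Answer: 2

Derivation:
Round 1: pos1(id49) recv 70: fwd; pos2(id64) recv 49: drop; pos3(id29) recv 64: fwd; pos4(id60) recv 29: drop; pos5(id26) recv 60: fwd; pos6(id57) recv 26: drop; pos0(id70) recv 57: drop
Round 2: pos2(id64) recv 70: fwd; pos4(id60) recv 64: fwd; pos6(id57) recv 60: fwd
Round 3: pos3(id29) recv 70: fwd; pos5(id26) recv 64: fwd; pos0(id70) recv 60: drop
Round 4: pos4(id60) recv 70: fwd; pos6(id57) recv 64: fwd
After round 4: 2 messages still in flight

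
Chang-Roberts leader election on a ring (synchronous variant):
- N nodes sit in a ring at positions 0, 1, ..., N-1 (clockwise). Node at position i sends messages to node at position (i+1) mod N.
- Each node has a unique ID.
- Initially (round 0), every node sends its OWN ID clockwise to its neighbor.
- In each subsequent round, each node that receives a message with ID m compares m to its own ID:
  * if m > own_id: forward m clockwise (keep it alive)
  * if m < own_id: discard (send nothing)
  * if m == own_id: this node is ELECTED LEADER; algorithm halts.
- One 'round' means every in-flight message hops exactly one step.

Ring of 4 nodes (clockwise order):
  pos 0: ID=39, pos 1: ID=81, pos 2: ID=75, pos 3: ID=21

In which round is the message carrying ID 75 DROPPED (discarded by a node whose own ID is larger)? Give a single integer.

Answer: 3

Derivation:
Round 1: pos1(id81) recv 39: drop; pos2(id75) recv 81: fwd; pos3(id21) recv 75: fwd; pos0(id39) recv 21: drop
Round 2: pos3(id21) recv 81: fwd; pos0(id39) recv 75: fwd
Round 3: pos0(id39) recv 81: fwd; pos1(id81) recv 75: drop
Round 4: pos1(id81) recv 81: ELECTED
Message ID 75 originates at pos 2; dropped at pos 1 in round 3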